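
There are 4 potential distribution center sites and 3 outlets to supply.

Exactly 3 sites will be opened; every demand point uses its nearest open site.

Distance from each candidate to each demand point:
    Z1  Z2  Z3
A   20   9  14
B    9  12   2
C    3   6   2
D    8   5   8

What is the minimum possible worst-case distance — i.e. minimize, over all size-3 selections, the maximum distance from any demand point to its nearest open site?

5

Open {A, C, D}.
  Farthest demand point is Z2 at distance 5 (to D); all others are ≤ 5.
With {B, C, D} the worst case is 5.
With {A, B, C} the worst case is 6.
No size-3 selection achieves below 5.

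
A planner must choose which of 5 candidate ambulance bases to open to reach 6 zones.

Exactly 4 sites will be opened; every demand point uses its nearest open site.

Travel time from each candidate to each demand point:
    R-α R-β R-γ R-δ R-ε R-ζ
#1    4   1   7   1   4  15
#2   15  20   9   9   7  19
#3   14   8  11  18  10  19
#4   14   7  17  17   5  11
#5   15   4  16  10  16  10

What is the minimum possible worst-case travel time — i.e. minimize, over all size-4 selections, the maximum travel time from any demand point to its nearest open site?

Open {#1, #2, #3, #5}.
  Farthest demand point is R-ζ at travel time 10 (to #5); all others are ≤ 10.
With {#1, #2, #4, #5} the worst case is 10.
With {#1, #3, #4, #5} the worst case is 10.
No size-4 selection achieves below 10.

10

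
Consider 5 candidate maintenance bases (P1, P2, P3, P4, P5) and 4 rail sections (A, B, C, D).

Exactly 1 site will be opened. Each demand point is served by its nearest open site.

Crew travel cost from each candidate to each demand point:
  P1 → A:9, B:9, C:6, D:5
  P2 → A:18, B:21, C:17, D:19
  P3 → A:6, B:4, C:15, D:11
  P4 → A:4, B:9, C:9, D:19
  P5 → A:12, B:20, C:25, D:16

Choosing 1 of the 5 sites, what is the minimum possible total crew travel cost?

Open {P1}.
  A→P1 9, B→P1 9, C→P1 6, D→P1 5  ⇒ total 29.
Compare {P3}: total 36.
Compare {P4}: total 41.
No size-1 selection does better; minimum is 29.

29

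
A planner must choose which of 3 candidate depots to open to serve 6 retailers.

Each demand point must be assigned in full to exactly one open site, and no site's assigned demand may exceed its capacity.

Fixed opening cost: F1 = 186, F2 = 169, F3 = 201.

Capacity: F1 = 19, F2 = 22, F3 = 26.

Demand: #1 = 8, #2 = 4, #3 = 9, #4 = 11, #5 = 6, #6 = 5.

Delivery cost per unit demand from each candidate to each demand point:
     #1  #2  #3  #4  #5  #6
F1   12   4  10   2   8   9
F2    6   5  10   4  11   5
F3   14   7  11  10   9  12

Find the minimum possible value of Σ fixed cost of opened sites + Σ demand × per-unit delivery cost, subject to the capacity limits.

Open {F2, F3}; cheapest assignment that respects the capacities:
  F2 (cap 22, load 19): #1, #4 — cost 8×6 + 11×4 = 92
  F3 (cap 26, load 24): #2, #3, #5, #6 — cost 4×7 + 9×11 + 6×9 + 5×12 = 241
  Shipping 333, fixed 370 → total 703.
  Any other capacity-feasible assignment to {F2, F3} ships for at least 333.
Compare {F1, F3}: its best feasible assignment gives total 746.
Compare {F1, F2, F3}: its best feasible assignment gives total 811.
Every other set of open sites that can feasibly serve all demand totals ≥ 746 even under its best assignment. Minimum: 703.

703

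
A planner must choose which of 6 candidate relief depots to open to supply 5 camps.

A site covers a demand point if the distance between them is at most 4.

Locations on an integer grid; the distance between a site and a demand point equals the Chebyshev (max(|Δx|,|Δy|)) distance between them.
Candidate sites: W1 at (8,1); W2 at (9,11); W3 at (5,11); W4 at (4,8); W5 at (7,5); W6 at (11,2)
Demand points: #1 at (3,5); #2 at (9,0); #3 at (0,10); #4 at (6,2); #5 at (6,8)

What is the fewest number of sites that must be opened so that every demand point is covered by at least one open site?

Coverage sets (demand points within 4 of each site):
  W1: {#2, #4}
  W2: {#5}
  W3: {#5}
  W4: {#1, #3, #5}
  W5: {#1, #4, #5}
  W6: {#2}
No single site covers all 5 demand points.
But {W1, W4} covers everything, so the minimum is 2.

2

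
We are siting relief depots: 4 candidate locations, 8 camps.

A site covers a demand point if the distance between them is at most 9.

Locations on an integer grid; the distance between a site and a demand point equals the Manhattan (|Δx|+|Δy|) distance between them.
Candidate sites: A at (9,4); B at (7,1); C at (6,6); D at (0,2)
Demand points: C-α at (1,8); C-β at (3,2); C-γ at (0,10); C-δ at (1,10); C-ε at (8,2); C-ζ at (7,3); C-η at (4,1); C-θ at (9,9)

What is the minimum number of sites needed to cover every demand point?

2

Coverage sets (demand points within 9 of each site):
  A: {C-β, C-ε, C-ζ, C-η, C-θ}
  B: {C-β, C-ε, C-ζ, C-η}
  C: {C-α, C-β, C-δ, C-ε, C-ζ, C-η, C-θ}
  D: {C-α, C-β, C-γ, C-δ, C-ε, C-ζ, C-η}
No single site covers all 8 demand points.
But {A, D} covers everything, so the minimum is 2.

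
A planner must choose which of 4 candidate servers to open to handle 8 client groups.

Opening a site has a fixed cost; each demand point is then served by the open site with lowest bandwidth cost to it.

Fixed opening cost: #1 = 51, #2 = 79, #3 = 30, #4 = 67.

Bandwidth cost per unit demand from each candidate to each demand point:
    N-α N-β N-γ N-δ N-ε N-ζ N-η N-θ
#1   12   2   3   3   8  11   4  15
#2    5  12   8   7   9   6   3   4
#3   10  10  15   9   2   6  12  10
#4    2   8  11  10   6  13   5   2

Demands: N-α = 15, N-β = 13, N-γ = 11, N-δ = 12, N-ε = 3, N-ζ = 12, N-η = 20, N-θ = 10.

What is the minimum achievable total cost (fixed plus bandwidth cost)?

Open {#1, #3, #4}: assign each demand point to its cheapest open site.
  N-α→#4 15×2=30, N-β→#1 13×2=26, N-γ→#1 11×3=33, N-δ→#1 12×3=36, N-ε→#3 3×2=6, N-ζ→#3 12×6=72, N-η→#1 20×4=80, N-θ→#4 10×2=20
  bandwidth cost 303, fixed 148 → total 451.
Compare {#1, #2, #4}: bandwidth cost 295 + fixed 197 = 492.
Compare {#1, #4}: bandwidth cost 375 + fixed 118 = 493.
Compare {#1, #2}: bandwidth cost 366 + fixed 130 = 496.
All other subsets cost ≥ 492. Minimum total cost: 451.

451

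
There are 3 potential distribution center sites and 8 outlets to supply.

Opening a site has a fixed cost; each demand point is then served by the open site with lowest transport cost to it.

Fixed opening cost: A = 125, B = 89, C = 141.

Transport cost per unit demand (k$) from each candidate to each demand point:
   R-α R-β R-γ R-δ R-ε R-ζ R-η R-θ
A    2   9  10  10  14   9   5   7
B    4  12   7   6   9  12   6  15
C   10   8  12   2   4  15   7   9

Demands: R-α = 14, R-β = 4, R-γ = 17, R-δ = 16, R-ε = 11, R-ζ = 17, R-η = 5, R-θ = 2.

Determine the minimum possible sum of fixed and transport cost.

Open {A, C}: assign each demand point to its cheapest open site.
  R-α→A 14×2=28, R-β→C 4×8=32, R-γ→A 17×10=170, R-δ→C 16×2=32, R-ε→C 11×4=44, R-ζ→A 17×9=153, R-η→A 5×5=25, R-θ→A 2×7=14
  transport cost 498, fixed 266 → total 764.
Compare {B, C}: transport cost 535 + fixed 230 = 765.
Compare {B}: transport cost 682 + fixed 89 = 771.
Compare {A, B}: transport cost 570 + fixed 214 = 784.
All other subsets cost ≥ 765. Minimum total cost: 764.

764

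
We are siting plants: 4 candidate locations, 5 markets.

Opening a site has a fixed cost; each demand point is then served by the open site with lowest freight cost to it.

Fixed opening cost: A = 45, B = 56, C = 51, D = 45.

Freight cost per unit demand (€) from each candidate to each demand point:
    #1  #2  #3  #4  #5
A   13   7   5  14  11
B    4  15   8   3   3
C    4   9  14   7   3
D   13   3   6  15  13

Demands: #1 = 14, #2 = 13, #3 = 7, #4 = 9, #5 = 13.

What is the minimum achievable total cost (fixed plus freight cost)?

Open {B, D}: assign each demand point to its cheapest open site.
  #1→B 14×4=56, #2→D 13×3=39, #3→D 7×6=42, #4→B 9×3=27, #5→B 13×3=39
  freight cost 203, fixed 101 → total 304.
Compare {C, D}: freight cost 239 + fixed 96 = 335.
Compare {A, B, D}: freight cost 196 + fixed 146 = 342.
Compare {A, B}: freight cost 248 + fixed 101 = 349.
All other subsets cost ≥ 335. Minimum total cost: 304.

304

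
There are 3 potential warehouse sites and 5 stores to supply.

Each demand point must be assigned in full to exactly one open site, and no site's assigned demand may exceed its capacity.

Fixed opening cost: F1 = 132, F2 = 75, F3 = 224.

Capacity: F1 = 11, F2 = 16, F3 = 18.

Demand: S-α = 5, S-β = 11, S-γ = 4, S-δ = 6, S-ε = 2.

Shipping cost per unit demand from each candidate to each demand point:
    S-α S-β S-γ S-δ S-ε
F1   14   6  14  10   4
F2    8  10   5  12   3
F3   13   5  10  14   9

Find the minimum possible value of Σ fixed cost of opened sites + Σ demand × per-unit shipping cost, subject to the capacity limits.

504

Open {F2, F3}; cheapest assignment that respects the capacities:
  F2 (cap 16, load 15): S-α, S-γ, S-δ — cost 5×8 + 4×5 + 6×12 = 132
  F3 (cap 18, load 13): S-β, S-ε — cost 11×5 + 2×9 = 73
  Shipping 205, fixed 299 → total 504.
  Any other capacity-feasible assignment to {F2, F3} ships for at least 205.
Compare {F1, F3}: its best feasible assignment gives total 599.
Compare {F1, F2, F3}: its best feasible assignment gives total 612.
Every other set of open sites that can feasibly serve all demand totals ≥ 599 even under its best assignment. Minimum: 504.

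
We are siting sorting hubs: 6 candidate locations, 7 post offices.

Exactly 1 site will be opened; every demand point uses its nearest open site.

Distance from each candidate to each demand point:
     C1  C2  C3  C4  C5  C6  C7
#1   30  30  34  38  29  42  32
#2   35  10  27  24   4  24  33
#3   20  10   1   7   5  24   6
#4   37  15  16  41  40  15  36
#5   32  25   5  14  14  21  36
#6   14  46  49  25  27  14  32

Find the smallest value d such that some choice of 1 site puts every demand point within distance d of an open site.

24

Open {#3}.
  Farthest demand point is C6 at distance 24 (to #3); all others are ≤ 24.
With {#2} the worst case is 35.
With {#5} the worst case is 36.
No size-1 selection achieves below 24.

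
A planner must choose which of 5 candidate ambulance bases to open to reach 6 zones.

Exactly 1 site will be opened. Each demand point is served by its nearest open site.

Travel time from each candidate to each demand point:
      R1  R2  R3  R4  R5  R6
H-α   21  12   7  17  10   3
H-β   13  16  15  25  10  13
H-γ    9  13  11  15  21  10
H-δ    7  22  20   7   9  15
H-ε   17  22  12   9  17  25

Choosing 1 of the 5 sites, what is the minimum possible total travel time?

70

Open {H-α}.
  R1→H-α 21, R2→H-α 12, R3→H-α 7, R4→H-α 17, R5→H-α 10, R6→H-α 3  ⇒ total 70.
Compare {H-γ}: total 79.
Compare {H-δ}: total 80.
No size-1 selection does better; minimum is 70.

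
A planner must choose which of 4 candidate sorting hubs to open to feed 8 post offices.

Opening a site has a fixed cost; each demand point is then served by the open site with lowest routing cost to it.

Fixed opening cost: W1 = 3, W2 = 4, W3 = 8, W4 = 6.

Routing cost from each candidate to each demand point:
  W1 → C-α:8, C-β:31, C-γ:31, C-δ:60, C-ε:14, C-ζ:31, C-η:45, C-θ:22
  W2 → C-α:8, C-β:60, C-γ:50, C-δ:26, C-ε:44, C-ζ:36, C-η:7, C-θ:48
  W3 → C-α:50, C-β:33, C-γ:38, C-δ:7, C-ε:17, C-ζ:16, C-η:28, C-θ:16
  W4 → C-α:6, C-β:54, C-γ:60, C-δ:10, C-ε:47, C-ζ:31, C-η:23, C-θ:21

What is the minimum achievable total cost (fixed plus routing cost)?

Open {W1, W2, W3}: assign each demand point to its cheapest open site.
  C-α→W1 8, C-β→W1 31, C-γ→W1 31, C-δ→W3 7, C-ε→W1 14, C-ζ→W3 16, C-η→W2 7, C-θ→W3 16
  routing cost 130, fixed 15 → total 145.
Compare {W1, W2, W3, W4}: routing cost 128 + fixed 21 = 149.
Compare {W2, W3}: routing cost 142 + fixed 12 = 154.
Compare {W2, W3, W4}: routing cost 140 + fixed 18 = 158.
All other subsets cost ≥ 149. Minimum total cost: 145.

145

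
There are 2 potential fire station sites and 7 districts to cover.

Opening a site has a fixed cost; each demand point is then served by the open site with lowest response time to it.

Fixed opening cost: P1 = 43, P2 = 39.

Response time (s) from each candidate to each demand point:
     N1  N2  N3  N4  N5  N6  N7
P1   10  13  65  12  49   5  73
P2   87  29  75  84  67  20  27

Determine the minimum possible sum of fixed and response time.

263

Open {P1, P2}: assign each demand point to its cheapest open site.
  N1→P1 10, N2→P1 13, N3→P1 65, N4→P1 12, N5→P1 49, N6→P1 5, N7→P2 27
  response time 181, fixed 82 → total 263.
Compare {P1}: response time 227 + fixed 43 = 270.
Compare {P2}: response time 389 + fixed 39 = 428.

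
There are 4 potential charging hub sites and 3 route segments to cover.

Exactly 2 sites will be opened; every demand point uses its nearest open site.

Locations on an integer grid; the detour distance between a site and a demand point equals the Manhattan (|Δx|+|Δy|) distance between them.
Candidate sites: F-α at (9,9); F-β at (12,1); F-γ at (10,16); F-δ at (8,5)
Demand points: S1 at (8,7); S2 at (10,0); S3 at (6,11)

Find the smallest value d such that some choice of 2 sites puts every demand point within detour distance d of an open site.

5

Open {F-α, F-β}.
  Farthest demand point is S3 at detour distance 5 (to F-α); all others are ≤ 5.
With {F-α, F-δ} the worst case is 7.
With {F-β, F-δ} the worst case is 8.
No size-2 selection achieves below 5.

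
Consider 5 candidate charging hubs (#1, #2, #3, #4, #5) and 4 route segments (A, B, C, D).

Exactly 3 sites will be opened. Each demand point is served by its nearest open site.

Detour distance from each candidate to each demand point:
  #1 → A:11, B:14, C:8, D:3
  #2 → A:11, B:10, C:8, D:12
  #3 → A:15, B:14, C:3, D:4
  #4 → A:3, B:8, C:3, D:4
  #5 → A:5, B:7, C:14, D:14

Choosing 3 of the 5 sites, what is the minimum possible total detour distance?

16

Open {#1, #4, #5}.
  A→#4 3, B→#5 7, C→#4 3, D→#1 3  ⇒ total 16.
Compare {#1, #2, #4}: total 17.
Compare {#1, #3, #4}: total 17.
No size-3 selection does better; minimum is 16.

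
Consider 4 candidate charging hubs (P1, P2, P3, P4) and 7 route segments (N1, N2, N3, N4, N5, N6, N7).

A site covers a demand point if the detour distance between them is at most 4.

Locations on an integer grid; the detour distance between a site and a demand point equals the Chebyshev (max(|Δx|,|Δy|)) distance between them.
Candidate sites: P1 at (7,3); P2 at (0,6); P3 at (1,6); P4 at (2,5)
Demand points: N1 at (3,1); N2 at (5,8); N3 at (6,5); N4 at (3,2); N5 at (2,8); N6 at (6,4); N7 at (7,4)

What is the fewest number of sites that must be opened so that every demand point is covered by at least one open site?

Coverage sets (demand points within 4 of each site):
  P1: {N1, N3, N4, N6, N7}
  P2: {N4, N5}
  P3: {N2, N4, N5}
  P4: {N1, N2, N3, N4, N5, N6}
No single site covers all 7 demand points.
But {P1, P3} covers everything, so the minimum is 2.

2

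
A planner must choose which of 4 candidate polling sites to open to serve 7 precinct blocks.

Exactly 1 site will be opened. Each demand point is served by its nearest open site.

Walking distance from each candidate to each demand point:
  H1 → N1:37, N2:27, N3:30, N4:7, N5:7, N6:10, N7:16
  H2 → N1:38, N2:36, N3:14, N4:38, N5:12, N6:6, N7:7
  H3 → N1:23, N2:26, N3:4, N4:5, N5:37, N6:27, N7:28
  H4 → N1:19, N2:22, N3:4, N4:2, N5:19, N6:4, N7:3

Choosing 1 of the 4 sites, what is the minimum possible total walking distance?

73

Open {H4}.
  N1→H4 19, N2→H4 22, N3→H4 4, N4→H4 2, N5→H4 19, N6→H4 4, N7→H4 3  ⇒ total 73.
Compare {H1}: total 134.
Compare {H3}: total 150.
No size-1 selection does better; minimum is 73.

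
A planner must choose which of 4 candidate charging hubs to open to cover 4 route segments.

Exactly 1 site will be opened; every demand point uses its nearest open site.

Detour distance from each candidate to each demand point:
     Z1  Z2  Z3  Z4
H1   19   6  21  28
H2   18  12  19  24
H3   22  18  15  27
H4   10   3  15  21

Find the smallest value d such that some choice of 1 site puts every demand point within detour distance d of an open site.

21

Open {H4}.
  Farthest demand point is Z4 at detour distance 21 (to H4); all others are ≤ 21.
With {H2} the worst case is 24.
With {H3} the worst case is 27.
No size-1 selection achieves below 21.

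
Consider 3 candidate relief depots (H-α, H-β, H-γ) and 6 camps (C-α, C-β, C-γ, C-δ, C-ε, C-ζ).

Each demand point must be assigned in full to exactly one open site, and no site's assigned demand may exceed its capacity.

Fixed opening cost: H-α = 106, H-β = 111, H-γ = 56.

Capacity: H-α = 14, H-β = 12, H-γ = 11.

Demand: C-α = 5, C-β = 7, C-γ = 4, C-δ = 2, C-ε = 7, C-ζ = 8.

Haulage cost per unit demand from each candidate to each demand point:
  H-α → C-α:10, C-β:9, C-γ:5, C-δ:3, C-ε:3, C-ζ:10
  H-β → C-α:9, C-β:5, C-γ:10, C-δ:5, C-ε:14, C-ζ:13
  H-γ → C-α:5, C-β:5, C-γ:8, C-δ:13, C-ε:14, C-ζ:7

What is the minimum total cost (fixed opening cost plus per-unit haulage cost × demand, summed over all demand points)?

456

Open {H-α, H-β, H-γ}; cheapest assignment that respects the capacities:
  H-α (cap 14, load 13): C-γ, C-δ, C-ε — cost 4×5 + 2×3 + 7×3 = 47
  H-β (cap 12, load 12): C-α, C-β — cost 5×9 + 7×5 = 80
  H-γ (cap 11, load 8): C-ζ — cost 8×7 = 56
  Shipping 183, fixed 273 → total 456.
  Any other capacity-feasible assignment to {H-α, H-β, H-γ} ships for at least 183.
Total demand is 33 and no other set of sites has combined capacity ≥ 33, so {H-α, H-β, H-γ} is the only feasible choice of open sites. Minimum: 456.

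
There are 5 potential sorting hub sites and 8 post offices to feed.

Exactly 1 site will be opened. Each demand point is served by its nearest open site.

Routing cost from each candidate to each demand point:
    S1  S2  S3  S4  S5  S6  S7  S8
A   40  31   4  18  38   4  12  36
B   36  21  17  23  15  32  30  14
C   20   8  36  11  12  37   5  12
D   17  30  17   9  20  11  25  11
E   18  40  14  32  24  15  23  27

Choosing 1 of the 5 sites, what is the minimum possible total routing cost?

Open {D}.
  S1→D 17, S2→D 30, S3→D 17, S4→D 9, S5→D 20, S6→D 11, S7→D 25, S8→D 11  ⇒ total 140.
Compare {C}: total 141.
Compare {A}: total 183.
No size-1 selection does better; minimum is 140.

140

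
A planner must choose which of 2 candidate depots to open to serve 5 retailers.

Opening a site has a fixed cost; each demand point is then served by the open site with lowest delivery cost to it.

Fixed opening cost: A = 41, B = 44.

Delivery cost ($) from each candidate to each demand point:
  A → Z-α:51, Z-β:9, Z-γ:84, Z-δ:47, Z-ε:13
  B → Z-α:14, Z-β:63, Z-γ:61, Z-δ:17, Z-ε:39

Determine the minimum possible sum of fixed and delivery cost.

199

Open {A, B}: assign each demand point to its cheapest open site.
  Z-α→B 14, Z-β→A 9, Z-γ→B 61, Z-δ→B 17, Z-ε→A 13
  delivery cost 114, fixed 85 → total 199.
Compare {B}: delivery cost 194 + fixed 44 = 238.
Compare {A}: delivery cost 204 + fixed 41 = 245.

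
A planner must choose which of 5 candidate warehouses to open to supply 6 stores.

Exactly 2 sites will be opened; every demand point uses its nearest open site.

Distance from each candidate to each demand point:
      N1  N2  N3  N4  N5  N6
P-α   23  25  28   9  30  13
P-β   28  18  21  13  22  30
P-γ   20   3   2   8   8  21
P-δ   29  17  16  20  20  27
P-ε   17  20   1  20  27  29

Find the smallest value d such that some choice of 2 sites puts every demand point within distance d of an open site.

Open {P-α, P-γ}.
  Farthest demand point is N1 at distance 20 (to P-γ); all others are ≤ 20.
With {P-β, P-γ} the worst case is 21.
With {P-γ, P-δ} the worst case is 21.
No size-2 selection achieves below 20.

20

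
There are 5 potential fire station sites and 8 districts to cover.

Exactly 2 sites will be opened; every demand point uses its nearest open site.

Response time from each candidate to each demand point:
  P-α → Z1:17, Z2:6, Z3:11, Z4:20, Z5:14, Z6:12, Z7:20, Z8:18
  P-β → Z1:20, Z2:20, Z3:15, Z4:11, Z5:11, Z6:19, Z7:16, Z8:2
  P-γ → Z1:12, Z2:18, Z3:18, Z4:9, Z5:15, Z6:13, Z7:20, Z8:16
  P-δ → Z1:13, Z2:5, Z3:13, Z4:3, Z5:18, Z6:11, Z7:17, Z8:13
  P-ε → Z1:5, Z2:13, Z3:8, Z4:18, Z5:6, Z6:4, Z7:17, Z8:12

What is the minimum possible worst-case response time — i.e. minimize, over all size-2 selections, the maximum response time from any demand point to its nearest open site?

16

Open {P-β, P-δ}.
  Farthest demand point is Z7 at response time 16 (to P-β); all others are ≤ 16.
With {P-β, P-ε} the worst case is 16.
With {P-α, P-β} the worst case is 17.
No size-2 selection achieves below 16.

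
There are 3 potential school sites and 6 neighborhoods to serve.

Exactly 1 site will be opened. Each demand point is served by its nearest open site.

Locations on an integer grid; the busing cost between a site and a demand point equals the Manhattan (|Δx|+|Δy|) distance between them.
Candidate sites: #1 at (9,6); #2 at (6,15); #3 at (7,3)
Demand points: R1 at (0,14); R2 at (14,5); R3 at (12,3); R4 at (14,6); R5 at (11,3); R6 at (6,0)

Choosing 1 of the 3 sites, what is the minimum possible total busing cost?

Open {#1}.
  R1→#1 17, R2→#1 6, R3→#1 6, R4→#1 5, R5→#1 5, R6→#1 9  ⇒ total 48.
Compare {#3}: total 50.
Compare {#2}: total 92.

48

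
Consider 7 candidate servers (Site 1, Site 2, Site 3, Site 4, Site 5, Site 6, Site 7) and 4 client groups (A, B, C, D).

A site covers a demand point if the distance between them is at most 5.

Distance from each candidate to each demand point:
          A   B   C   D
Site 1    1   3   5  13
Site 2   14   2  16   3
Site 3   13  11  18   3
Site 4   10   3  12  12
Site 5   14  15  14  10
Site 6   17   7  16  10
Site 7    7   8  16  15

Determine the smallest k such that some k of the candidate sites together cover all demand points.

Coverage sets (demand points within 5 of each site):
  Site 1: {A, B, C}
  Site 2: {B, D}
  Site 3: {D}
  Site 4: {B}
  Site 5: {}
  Site 6: {}
  Site 7: {}
No single site covers all 4 demand points.
But {Site 1, Site 2} covers everything, so the minimum is 2.

2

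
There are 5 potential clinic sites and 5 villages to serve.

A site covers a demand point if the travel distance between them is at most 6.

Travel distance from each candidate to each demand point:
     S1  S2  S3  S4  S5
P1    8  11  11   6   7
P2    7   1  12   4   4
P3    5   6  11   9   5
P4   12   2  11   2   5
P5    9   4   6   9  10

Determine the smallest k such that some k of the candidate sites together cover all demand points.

3

Coverage sets (demand points within 6 of each site):
  P1: {S4}
  P2: {S2, S4, S5}
  P3: {S1, S2, S5}
  P4: {S2, S4, S5}
  P5: {S2, S3}
No 2 sites suffice: every size-2 union leaves at least one demand point uncovered.
But {P1, P3, P5} covers everything, so the minimum is 3.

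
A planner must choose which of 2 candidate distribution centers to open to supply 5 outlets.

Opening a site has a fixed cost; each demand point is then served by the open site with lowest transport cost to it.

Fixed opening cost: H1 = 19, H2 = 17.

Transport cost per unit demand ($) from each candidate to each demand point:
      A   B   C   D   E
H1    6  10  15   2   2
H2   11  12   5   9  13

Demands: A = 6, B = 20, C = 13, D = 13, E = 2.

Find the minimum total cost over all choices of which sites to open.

Open {H1, H2}: assign each demand point to its cheapest open site.
  A→H1 6×6=36, B→H1 20×10=200, C→H2 13×5=65, D→H1 13×2=26, E→H1 2×2=4
  transport cost 331, fixed 36 → total 367.
Compare {H1}: transport cost 461 + fixed 19 = 480.
Compare {H2}: transport cost 514 + fixed 17 = 531.

367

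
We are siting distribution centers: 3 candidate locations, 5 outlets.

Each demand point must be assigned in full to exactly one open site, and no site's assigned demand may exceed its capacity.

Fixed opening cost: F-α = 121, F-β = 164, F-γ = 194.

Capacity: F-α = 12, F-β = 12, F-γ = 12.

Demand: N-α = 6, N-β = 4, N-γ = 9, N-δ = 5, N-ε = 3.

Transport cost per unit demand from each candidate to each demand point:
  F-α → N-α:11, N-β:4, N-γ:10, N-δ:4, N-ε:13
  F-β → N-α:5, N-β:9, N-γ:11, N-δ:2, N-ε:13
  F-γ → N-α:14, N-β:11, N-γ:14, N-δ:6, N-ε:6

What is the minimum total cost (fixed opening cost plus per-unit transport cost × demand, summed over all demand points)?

Open {F-α, F-β, F-γ}; cheapest assignment that respects the capacities:
  F-α (cap 12, load 9): N-γ — cost 9×10 = 90
  F-β (cap 12, load 11): N-α, N-δ — cost 6×5 + 5×2 = 40
  F-γ (cap 12, load 7): N-β, N-ε — cost 4×11 + 3×6 = 62
  Shipping 192, fixed 479 → total 671.
  Any other capacity-feasible assignment to {F-α, F-β, F-γ} ships for at least 192.
Total demand is 27 and no other set of sites has combined capacity ≥ 27, so {F-α, F-β, F-γ} is the only feasible choice of open sites. Minimum: 671.

671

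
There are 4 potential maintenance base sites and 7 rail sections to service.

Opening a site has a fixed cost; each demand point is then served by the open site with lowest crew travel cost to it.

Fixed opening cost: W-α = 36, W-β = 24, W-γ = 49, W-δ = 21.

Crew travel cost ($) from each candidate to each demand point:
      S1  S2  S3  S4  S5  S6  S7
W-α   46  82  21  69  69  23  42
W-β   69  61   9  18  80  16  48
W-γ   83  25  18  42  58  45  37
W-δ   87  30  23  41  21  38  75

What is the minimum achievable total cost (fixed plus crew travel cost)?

Open {W-β, W-δ}: assign each demand point to its cheapest open site.
  S1→W-β 69, S2→W-δ 30, S3→W-β 9, S4→W-β 18, S5→W-δ 21, S6→W-β 16, S7→W-β 48
  crew travel cost 211, fixed 45 → total 256.
Compare {W-α, W-β, W-δ}: crew travel cost 182 + fixed 81 = 263.
Compare {W-α, W-δ}: crew travel cost 224 + fixed 57 = 281.
Compare {W-β, W-γ, W-δ}: crew travel cost 195 + fixed 94 = 289.
All other subsets cost ≥ 263. Minimum total cost: 256.

256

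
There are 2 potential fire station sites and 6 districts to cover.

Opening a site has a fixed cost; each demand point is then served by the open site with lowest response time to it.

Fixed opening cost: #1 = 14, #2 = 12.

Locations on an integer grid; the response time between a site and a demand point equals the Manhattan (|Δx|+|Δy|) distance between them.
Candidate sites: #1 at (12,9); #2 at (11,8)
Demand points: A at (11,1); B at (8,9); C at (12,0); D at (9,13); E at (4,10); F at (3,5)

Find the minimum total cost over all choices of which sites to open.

59

Open {#2}: assign each demand point to its cheapest open site.
  A→#2 7, B→#2 4, C→#2 9, D→#2 7, E→#2 9, F→#2 11
  response time 47, fixed 12 → total 59.
Compare {#1}: response time 51 + fixed 14 = 65.
Compare {#1, #2}: response time 47 + fixed 26 = 73.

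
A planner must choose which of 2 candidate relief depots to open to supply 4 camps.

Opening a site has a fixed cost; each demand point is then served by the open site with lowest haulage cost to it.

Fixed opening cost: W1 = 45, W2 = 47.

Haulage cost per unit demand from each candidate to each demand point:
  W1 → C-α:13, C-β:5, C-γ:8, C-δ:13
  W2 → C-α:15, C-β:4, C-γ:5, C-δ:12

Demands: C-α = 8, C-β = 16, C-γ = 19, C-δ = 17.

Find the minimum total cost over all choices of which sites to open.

Open {W2}: assign each demand point to its cheapest open site.
  C-α→W2 8×15=120, C-β→W2 16×4=64, C-γ→W2 19×5=95, C-δ→W2 17×12=204
  haulage cost 483, fixed 47 → total 530.
Compare {W1, W2}: haulage cost 467 + fixed 92 = 559.
Compare {W1}: haulage cost 557 + fixed 45 = 602.

530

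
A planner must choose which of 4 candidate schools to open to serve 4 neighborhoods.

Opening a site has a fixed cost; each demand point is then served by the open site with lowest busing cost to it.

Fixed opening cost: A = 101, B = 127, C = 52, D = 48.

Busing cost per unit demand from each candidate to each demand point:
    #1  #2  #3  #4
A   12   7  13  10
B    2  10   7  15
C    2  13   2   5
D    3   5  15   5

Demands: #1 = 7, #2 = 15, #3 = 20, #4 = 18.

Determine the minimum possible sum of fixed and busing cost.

319

Open {C, D}: assign each demand point to its cheapest open site.
  #1→C 7×2=14, #2→D 15×5=75, #3→C 20×2=40, #4→C 18×5=90
  busing cost 219, fixed 100 → total 319.
Compare {C}: busing cost 339 + fixed 52 = 391.
Compare {A, C}: busing cost 249 + fixed 153 = 402.
Compare {A, C, D}: busing cost 219 + fixed 201 = 420.
All other subsets cost ≥ 391. Minimum total cost: 319.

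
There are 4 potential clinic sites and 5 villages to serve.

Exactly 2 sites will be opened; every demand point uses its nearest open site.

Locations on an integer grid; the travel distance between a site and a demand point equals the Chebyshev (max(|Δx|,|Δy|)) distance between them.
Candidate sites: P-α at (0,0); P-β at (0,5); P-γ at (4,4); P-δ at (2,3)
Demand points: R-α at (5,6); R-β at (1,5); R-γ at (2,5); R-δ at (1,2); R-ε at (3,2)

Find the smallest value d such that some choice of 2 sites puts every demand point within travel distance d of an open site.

2

Open {P-γ, P-δ}.
  Farthest demand point is R-α at travel distance 2 (to P-γ); all others are ≤ 2.
With {P-α, P-γ} the worst case is 3.
With {P-α, P-δ} the worst case is 3.
No size-2 selection achieves below 2.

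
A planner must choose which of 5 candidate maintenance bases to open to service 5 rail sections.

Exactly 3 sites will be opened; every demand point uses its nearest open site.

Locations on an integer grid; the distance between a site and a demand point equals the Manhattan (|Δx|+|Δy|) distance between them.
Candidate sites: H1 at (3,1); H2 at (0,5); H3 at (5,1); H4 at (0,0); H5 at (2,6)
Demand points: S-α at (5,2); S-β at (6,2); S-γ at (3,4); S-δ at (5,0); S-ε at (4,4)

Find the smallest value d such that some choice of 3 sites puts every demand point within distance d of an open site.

Open {H1, H2, H3}.
  Farthest demand point is S-ε at distance 4 (to H1); all others are ≤ 4.
With {H1, H2, H4} the worst case is 4.
With {H1, H2, H5} the worst case is 4.
No size-3 selection achieves below 4.

4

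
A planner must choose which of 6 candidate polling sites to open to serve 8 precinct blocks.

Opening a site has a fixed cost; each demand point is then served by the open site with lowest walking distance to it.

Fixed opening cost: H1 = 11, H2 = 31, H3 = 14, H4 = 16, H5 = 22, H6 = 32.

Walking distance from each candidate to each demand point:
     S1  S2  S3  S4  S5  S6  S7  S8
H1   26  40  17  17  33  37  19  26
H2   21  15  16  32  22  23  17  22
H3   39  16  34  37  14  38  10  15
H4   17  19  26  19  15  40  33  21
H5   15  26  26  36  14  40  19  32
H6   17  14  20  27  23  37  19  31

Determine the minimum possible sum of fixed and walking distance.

177

Open {H1, H3}: assign each demand point to its cheapest open site.
  S1→H1 26, S2→H3 16, S3→H1 17, S4→H1 17, S5→H3 14, S6→H1 37, S7→H3 10, S8→H3 15
  walking distance 152, fixed 25 → total 177.
Compare {H1, H3, H4}: walking distance 143 + fixed 41 = 184.
Compare {H3, H4}: walking distance 155 + fixed 30 = 185.
Compare {H1, H2, H3}: walking distance 131 + fixed 56 = 187.
All other subsets cost ≥ 184. Minimum total cost: 177.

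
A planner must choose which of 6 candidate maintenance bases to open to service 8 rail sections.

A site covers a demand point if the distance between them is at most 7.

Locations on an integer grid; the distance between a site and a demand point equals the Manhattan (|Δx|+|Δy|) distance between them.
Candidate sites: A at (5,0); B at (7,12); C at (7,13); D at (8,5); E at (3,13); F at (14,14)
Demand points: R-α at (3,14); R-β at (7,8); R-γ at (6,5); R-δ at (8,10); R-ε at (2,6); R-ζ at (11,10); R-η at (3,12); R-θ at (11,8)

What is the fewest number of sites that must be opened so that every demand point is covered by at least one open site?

2

Coverage sets (demand points within 7 of each site):
  A: {R-γ}
  B: {R-α, R-β, R-δ, R-ζ, R-η}
  C: {R-α, R-β, R-δ, R-ζ, R-η}
  D: {R-β, R-γ, R-δ, R-ε, R-θ}
  E: {R-α, R-η}
  F: {R-ζ}
No single site covers all 8 demand points.
But {B, D} covers everything, so the minimum is 2.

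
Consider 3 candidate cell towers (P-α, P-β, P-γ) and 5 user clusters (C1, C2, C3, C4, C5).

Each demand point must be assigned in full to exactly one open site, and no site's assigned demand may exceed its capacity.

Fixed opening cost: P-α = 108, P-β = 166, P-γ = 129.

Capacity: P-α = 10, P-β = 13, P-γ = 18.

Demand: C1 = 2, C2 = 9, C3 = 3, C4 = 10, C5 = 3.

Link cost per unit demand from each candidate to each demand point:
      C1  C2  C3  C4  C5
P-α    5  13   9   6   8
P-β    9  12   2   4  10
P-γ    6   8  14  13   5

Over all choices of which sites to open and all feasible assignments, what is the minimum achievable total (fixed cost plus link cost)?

438

Open {P-α, P-γ}; cheapest assignment that respects the capacities:
  P-α (cap 10, load 10): C4 — cost 10×6 = 60
  P-γ (cap 18, load 17): C1, C2, C3, C5 — cost 2×6 + 9×8 + 3×14 + 3×5 = 141
  Shipping 201, fixed 237 → total 438.
  Any other capacity-feasible assignment to {P-α, P-γ} ships for at least 201.
Compare {P-β, P-γ}: its best feasible assignment gives total 440.
Compare {P-α, P-β, P-γ}: its best feasible assignment gives total 546.
Every other set of open sites that can feasibly serve all demand totals ≥ 440 even under its best assignment. Minimum: 438.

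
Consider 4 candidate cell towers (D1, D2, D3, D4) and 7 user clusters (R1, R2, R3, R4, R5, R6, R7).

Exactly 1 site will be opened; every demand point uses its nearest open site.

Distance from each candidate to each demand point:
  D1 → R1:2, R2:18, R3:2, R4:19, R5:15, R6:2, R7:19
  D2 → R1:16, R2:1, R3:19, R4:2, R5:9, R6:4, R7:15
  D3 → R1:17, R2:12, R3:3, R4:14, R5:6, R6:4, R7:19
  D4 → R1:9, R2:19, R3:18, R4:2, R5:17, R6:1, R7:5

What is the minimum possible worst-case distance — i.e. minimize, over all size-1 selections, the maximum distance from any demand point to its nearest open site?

19

Open {D1}.
  Farthest demand point is R4 at distance 19 (to D1); all others are ≤ 19.
With {D2} the worst case is 19.
With {D3} the worst case is 19.
No size-1 selection achieves below 19.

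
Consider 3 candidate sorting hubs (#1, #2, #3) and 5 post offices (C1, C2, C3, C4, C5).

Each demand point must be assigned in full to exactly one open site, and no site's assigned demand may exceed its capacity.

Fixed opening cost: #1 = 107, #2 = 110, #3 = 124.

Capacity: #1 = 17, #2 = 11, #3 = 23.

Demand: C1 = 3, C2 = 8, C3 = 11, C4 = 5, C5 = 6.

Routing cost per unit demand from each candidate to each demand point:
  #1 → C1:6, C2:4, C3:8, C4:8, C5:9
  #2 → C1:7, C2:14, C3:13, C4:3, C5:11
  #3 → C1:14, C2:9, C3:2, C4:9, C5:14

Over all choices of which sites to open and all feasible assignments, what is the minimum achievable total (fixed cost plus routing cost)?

402

Open {#1, #3}; cheapest assignment that respects the capacities:
  #1 (cap 17, load 17): C1, C2, C5 — cost 3×6 + 8×4 + 6×9 = 104
  #3 (cap 23, load 16): C3, C4 — cost 11×2 + 5×9 = 67
  Shipping 171, fixed 231 → total 402.
  Any other capacity-feasible assignment to {#1, #3} ships for at least 171.
Compare {#2, #3}: its best feasible assignment gives total 451.
Compare {#1, #2, #3}: its best feasible assignment gives total 482.
Every other set of open sites that can feasibly serve all demand totals ≥ 451 even under its best assignment. Minimum: 402.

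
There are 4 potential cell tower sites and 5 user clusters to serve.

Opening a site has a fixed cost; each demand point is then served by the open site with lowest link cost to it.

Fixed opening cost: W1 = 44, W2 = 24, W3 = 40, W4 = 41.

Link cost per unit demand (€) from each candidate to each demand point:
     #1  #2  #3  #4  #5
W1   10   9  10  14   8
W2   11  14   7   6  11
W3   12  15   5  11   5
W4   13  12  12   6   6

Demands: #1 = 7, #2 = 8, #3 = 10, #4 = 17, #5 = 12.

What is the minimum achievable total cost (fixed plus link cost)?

462

Open {W1, W2, W3}: assign each demand point to its cheapest open site.
  #1→W1 7×10=70, #2→W1 8×9=72, #3→W3 10×5=50, #4→W2 17×6=102, #5→W3 12×5=60
  link cost 354, fixed 108 → total 462.
Compare {W2, W3}: link cost 401 + fixed 64 = 465.
Compare {W3, W4}: link cost 392 + fixed 81 = 473.
Compare {W1, W2}: link cost 410 + fixed 68 = 478.
All other subsets cost ≥ 465. Minimum total cost: 462.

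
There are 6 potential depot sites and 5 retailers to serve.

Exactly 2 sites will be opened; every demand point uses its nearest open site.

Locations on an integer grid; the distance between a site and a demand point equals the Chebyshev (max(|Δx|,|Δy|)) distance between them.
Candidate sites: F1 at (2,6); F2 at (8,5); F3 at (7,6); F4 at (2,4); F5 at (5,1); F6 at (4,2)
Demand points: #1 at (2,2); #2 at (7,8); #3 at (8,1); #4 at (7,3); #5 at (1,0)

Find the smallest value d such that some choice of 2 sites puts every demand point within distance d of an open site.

Open {F2, F4}.
  Farthest demand point is #3 at distance 4 (to F2); all others are ≤ 4.
With {F2, F5} the worst case is 4.
With {F2, F6} the worst case is 4.
No size-2 selection achieves below 4.

4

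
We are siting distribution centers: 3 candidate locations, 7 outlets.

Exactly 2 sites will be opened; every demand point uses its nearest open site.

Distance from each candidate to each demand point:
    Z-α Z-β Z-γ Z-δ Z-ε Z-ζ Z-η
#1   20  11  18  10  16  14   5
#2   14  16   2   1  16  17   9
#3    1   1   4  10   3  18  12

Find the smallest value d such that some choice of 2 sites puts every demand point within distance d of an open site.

Open {#1, #3}.
  Farthest demand point is Z-ζ at distance 14 (to #1); all others are ≤ 14.
With {#1, #2} the worst case is 16.
With {#2, #3} the worst case is 17.
No size-2 selection achieves below 14.

14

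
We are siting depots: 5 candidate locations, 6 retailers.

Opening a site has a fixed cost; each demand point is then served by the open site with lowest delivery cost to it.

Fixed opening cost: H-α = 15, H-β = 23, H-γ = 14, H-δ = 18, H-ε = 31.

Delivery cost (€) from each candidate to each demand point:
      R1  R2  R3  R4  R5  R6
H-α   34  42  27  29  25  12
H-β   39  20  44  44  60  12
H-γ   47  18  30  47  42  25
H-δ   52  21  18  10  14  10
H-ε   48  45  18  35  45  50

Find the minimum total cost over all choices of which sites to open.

140

Open {H-α, H-δ}: assign each demand point to its cheapest open site.
  R1→H-α 34, R2→H-δ 21, R3→H-δ 18, R4→H-δ 10, R5→H-δ 14, R6→H-δ 10
  delivery cost 107, fixed 33 → total 140.
Compare {H-δ}: delivery cost 125 + fixed 18 = 143.
Compare {H-γ, H-δ}: delivery cost 117 + fixed 32 = 149.
Compare {H-α, H-γ, H-δ}: delivery cost 104 + fixed 47 = 151.
All other subsets cost ≥ 143. Minimum total cost: 140.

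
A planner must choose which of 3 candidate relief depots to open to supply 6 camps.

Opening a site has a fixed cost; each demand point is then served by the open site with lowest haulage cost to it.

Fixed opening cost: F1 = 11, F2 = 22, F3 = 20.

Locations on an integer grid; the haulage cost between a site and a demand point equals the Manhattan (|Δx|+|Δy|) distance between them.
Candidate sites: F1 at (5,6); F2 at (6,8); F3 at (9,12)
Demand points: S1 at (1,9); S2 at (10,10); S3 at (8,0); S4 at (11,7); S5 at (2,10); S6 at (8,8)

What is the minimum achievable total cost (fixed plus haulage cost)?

Open {F1}: assign each demand point to its cheapest open site.
  S1→F1 7, S2→F1 9, S3→F1 9, S4→F1 7, S5→F1 7, S6→F1 5
  haulage cost 44, fixed 11 → total 55.
Compare {F2}: haulage cost 36 + fixed 22 = 58.
Compare {F3}: haulage cost 48 + fixed 20 = 68.
Compare {F1, F2}: haulage cost 35 + fixed 33 = 68.
All other subsets cost ≥ 58. Minimum total cost: 55.

55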